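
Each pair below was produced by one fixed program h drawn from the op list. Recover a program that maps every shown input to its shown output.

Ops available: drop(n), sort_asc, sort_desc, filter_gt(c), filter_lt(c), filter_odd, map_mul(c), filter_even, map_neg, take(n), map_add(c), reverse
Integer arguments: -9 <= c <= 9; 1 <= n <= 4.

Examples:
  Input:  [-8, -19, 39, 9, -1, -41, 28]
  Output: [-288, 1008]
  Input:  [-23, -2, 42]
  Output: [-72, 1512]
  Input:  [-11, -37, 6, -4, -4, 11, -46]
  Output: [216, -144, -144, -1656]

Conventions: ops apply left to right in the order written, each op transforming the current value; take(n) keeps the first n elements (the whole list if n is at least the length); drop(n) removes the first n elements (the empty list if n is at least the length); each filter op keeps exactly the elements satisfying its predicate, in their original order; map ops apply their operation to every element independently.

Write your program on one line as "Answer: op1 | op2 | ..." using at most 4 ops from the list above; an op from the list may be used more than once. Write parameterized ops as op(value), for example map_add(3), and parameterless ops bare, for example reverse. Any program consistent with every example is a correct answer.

filter_even | map_mul(-6) | map_mul(6) | map_neg

Check, running the answer program on each example:
  [-8, -19, 39, 9, -1, -41, 28] -> [-8, 28] -> [48, -168] -> [288, -1008] -> [-288, 1008]
  [-23, -2, 42] -> [-2, 42] -> [12, -252] -> [72, -1512] -> [-72, 1512]
  [-11, -37, 6, -4, -4, 11, -46] -> [6, -4, -4, -46] -> [-36, 24, 24, 276] -> [-216, 144, 144, 1656] -> [216, -144, -144, -1656]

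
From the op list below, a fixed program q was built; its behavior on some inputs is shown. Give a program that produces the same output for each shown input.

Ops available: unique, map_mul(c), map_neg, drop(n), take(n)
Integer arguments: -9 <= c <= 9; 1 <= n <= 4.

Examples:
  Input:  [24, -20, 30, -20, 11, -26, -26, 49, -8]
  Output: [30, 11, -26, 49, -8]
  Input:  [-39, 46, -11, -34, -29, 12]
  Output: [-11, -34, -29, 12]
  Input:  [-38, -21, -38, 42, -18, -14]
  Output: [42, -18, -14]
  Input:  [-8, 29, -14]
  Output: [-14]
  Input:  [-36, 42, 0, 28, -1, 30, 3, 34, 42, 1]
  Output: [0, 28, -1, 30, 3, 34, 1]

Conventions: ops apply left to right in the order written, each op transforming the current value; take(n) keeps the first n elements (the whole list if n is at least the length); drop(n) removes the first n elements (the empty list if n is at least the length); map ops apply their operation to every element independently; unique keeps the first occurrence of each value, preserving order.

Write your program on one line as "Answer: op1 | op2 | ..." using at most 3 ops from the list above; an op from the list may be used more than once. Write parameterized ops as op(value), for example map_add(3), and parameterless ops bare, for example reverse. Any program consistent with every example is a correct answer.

unique | drop(2)

Check, running the answer program on each example:
  [24, -20, 30, -20, 11, -26, -26, 49, -8] -> [24, -20, 30, 11, -26, 49, -8] -> [30, 11, -26, 49, -8]
  [-39, 46, -11, -34, -29, 12] -> [-39, 46, -11, -34, -29, 12] -> [-11, -34, -29, 12]
  [-38, -21, -38, 42, -18, -14] -> [-38, -21, 42, -18, -14] -> [42, -18, -14]
  [-8, 29, -14] -> [-8, 29, -14] -> [-14]
  [-36, 42, 0, 28, -1, 30, 3, 34, 42, 1] -> [-36, 42, 0, 28, -1, 30, 3, 34, 1] -> [0, 28, -1, 30, 3, 34, 1]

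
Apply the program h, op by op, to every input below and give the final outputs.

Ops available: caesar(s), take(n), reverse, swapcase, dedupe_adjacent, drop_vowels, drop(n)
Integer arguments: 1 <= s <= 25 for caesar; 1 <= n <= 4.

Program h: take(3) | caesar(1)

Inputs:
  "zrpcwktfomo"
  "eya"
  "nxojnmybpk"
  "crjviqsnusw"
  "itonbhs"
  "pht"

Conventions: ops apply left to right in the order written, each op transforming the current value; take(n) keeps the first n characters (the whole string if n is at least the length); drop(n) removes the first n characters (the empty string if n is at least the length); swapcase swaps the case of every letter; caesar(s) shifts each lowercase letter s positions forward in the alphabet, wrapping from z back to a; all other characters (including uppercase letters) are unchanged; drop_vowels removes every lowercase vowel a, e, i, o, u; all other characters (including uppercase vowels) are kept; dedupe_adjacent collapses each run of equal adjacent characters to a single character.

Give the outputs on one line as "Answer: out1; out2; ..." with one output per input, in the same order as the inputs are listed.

Execution, op by op:
  "zrpcwktfomo" -> "zrp" -> "asq"
  "eya" -> "eya" -> "fzb"
  "nxojnmybpk" -> "nxo" -> "oyp"
  "crjviqsnusw" -> "crj" -> "dsk"
  "itonbhs" -> "ito" -> "jup"
  "pht" -> "pht" -> "qiu"

"asq"; "fzb"; "oyp"; "dsk"; "jup"; "qiu"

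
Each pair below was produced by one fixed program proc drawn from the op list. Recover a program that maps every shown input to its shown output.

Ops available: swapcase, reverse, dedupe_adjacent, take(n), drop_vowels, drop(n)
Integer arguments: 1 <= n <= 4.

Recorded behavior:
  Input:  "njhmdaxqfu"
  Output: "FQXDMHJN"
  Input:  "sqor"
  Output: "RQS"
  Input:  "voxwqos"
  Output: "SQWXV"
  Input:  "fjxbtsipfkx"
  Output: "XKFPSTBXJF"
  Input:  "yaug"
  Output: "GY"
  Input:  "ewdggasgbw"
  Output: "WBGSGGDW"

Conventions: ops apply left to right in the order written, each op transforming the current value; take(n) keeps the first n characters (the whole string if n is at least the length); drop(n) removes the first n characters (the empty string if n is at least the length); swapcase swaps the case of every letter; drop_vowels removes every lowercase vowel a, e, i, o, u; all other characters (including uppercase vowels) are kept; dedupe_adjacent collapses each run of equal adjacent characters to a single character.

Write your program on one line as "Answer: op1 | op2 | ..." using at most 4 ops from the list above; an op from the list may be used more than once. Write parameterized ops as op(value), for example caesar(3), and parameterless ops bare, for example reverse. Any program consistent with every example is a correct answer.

drop_vowels | reverse | swapcase

Check, running the answer program on each example:
  "njhmdaxqfu" -> "njhmdxqf" -> "fqxdmhjn" -> "FQXDMHJN"
  "sqor" -> "sqr" -> "rqs" -> "RQS"
  "voxwqos" -> "vxwqs" -> "sqwxv" -> "SQWXV"
  "fjxbtsipfkx" -> "fjxbtspfkx" -> "xkfpstbxjf" -> "XKFPSTBXJF"
  "yaug" -> "yg" -> "gy" -> "GY"
  "ewdggasgbw" -> "wdggsgbw" -> "wbgsggdw" -> "WBGSGGDW"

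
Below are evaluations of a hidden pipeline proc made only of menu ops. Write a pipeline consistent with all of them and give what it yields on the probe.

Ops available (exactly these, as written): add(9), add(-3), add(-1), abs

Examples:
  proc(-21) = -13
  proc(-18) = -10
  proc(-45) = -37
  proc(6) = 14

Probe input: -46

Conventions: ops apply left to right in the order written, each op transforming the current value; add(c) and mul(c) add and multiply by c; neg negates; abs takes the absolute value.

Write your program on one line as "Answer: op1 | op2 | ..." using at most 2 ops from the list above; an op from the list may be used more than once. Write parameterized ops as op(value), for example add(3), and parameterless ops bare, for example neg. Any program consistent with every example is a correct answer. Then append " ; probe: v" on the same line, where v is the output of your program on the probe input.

add(9) | add(-1) ; probe: -38

Check, running the answer program on each example:
  -21 -> -12 -> -13
  -18 -> -9 -> -10
  -45 -> -36 -> -37
  6 -> 15 -> 14
  probe: -46 -> -37 -> -38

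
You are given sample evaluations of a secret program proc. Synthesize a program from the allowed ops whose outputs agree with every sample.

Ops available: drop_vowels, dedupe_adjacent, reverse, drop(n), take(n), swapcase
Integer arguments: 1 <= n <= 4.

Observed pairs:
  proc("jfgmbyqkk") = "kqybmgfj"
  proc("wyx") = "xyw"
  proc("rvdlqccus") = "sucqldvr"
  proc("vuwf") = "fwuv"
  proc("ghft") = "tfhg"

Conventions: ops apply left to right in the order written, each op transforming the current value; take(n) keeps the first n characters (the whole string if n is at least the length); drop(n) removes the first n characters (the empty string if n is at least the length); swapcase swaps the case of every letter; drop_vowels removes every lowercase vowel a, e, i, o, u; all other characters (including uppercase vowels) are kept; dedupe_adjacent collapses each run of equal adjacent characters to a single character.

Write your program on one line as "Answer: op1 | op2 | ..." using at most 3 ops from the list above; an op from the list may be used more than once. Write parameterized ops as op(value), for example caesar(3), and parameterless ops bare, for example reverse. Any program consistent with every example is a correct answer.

reverse | dedupe_adjacent

Check, running the answer program on each example:
  "jfgmbyqkk" -> "kkqybmgfj" -> "kqybmgfj"
  "wyx" -> "xyw" -> "xyw"
  "rvdlqccus" -> "succqldvr" -> "sucqldvr"
  "vuwf" -> "fwuv" -> "fwuv"
  "ghft" -> "tfhg" -> "tfhg"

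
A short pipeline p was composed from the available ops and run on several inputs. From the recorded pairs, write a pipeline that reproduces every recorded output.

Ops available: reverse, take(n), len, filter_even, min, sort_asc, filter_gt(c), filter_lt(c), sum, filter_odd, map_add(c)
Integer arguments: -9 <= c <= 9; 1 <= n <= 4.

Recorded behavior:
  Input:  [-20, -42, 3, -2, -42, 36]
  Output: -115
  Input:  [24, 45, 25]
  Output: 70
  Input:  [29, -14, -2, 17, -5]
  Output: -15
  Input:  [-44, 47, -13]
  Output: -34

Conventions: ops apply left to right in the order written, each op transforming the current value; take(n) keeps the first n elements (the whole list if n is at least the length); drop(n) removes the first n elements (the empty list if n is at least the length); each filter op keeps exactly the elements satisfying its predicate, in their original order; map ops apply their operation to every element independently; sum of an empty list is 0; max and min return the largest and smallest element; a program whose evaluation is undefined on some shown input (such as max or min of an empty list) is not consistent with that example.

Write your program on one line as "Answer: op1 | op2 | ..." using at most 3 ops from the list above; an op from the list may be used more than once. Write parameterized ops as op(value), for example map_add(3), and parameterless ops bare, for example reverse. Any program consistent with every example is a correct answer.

map_add(-8) | sum

Check, running the answer program on each example:
  [-20, -42, 3, -2, -42, 36] -> [-28, -50, -5, -10, -50, 28] -> -115
  [24, 45, 25] -> [16, 37, 17] -> 70
  [29, -14, -2, 17, -5] -> [21, -22, -10, 9, -13] -> -15
  [-44, 47, -13] -> [-52, 39, -21] -> -34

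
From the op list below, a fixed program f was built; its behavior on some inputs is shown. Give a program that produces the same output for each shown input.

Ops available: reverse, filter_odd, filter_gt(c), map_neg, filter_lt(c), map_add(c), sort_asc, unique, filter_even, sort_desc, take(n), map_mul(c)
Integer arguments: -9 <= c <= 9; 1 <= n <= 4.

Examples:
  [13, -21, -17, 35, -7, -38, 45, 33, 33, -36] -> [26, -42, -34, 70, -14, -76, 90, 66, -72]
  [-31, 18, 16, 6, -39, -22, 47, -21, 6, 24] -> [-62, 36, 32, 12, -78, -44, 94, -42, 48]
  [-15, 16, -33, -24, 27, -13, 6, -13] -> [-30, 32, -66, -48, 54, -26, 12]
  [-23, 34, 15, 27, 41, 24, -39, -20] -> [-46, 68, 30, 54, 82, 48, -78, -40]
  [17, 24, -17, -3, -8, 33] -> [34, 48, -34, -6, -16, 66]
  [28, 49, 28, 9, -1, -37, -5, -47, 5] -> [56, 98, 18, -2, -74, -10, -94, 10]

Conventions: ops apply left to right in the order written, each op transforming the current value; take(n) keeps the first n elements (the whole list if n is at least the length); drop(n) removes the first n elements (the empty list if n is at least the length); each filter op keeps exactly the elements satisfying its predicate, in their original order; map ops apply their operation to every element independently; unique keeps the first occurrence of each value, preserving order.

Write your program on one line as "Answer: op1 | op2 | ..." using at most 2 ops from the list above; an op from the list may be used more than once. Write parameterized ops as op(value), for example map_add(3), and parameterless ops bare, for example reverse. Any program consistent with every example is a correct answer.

unique | map_mul(2)

Check, running the answer program on each example:
  [13, -21, -17, 35, -7, -38, 45, 33, 33, -36] -> [13, -21, -17, 35, -7, -38, 45, 33, -36] -> [26, -42, -34, 70, -14, -76, 90, 66, -72]
  [-31, 18, 16, 6, -39, -22, 47, -21, 6, 24] -> [-31, 18, 16, 6, -39, -22, 47, -21, 24] -> [-62, 36, 32, 12, -78, -44, 94, -42, 48]
  [-15, 16, -33, -24, 27, -13, 6, -13] -> [-15, 16, -33, -24, 27, -13, 6] -> [-30, 32, -66, -48, 54, -26, 12]
  [-23, 34, 15, 27, 41, 24, -39, -20] -> [-23, 34, 15, 27, 41, 24, -39, -20] -> [-46, 68, 30, 54, 82, 48, -78, -40]
  [17, 24, -17, -3, -8, 33] -> [17, 24, -17, -3, -8, 33] -> [34, 48, -34, -6, -16, 66]
  [28, 49, 28, 9, -1, -37, -5, -47, 5] -> [28, 49, 9, -1, -37, -5, -47, 5] -> [56, 98, 18, -2, -74, -10, -94, 10]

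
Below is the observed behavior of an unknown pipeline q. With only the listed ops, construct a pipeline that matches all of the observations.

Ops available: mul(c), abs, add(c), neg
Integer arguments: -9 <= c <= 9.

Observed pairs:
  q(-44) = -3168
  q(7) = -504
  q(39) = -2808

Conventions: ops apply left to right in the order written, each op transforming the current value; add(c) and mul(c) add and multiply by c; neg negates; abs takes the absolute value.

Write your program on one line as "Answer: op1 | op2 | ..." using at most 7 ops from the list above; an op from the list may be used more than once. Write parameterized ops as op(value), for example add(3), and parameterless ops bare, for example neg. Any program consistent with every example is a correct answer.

neg | mul(-3) | abs | mul(-3) | mul(-8) | neg

Check, running the answer program on each example:
  -44 -> 44 -> -132 -> 132 -> -396 -> 3168 -> -3168
  7 -> -7 -> 21 -> 21 -> -63 -> 504 -> -504
  39 -> -39 -> 117 -> 117 -> -351 -> 2808 -> -2808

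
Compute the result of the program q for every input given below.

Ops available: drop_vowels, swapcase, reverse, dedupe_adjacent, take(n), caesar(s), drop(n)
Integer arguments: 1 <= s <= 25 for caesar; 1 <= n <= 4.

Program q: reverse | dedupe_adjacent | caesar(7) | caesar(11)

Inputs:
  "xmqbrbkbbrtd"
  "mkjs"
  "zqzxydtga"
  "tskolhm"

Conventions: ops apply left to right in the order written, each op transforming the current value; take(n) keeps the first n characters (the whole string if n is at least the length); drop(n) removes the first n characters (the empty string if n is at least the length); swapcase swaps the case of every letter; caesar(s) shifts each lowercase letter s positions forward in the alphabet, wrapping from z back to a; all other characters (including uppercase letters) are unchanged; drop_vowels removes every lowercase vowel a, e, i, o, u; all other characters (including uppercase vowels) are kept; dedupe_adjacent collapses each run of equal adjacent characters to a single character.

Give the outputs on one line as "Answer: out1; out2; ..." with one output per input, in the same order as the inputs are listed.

"vljtctjtiep"; "kbce"; "sylvqprir"; "ezdgckl"

Execution, op by op:
  "xmqbrbkbbrtd" -> "dtrbbkbrbqmx" -> "dtrbkbrbqmx" -> "kayiriyixte" -> "vljtctjtiep"
  "mkjs" -> "sjkm" -> "sjkm" -> "zqrt" -> "kbce"
  "zqzxydtga" -> "agtdyxzqz" -> "agtdyxzqz" -> "hnakfegxg" -> "sylvqprir"
  "tskolhm" -> "mhlokst" -> "mhlokst" -> "tosvrza" -> "ezdgckl"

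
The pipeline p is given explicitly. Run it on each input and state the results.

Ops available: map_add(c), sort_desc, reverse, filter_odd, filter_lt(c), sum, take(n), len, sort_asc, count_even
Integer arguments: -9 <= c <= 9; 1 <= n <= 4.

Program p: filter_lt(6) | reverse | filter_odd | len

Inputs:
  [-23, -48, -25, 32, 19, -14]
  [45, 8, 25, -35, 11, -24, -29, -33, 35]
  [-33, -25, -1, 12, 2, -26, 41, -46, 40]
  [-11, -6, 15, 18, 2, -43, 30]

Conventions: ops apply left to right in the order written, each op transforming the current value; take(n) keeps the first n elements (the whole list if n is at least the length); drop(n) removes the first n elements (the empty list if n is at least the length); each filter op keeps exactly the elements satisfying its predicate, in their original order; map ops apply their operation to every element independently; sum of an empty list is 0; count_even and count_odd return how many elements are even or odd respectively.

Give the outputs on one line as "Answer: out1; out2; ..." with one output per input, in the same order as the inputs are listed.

Execution, op by op:
  [-23, -48, -25, 32, 19, -14] -> [-23, -48, -25, -14] -> [-14, -25, -48, -23] -> [-25, -23] -> 2
  [45, 8, 25, -35, 11, -24, -29, -33, 35] -> [-35, -24, -29, -33] -> [-33, -29, -24, -35] -> [-33, -29, -35] -> 3
  [-33, -25, -1, 12, 2, -26, 41, -46, 40] -> [-33, -25, -1, 2, -26, -46] -> [-46, -26, 2, -1, -25, -33] -> [-1, -25, -33] -> 3
  [-11, -6, 15, 18, 2, -43, 30] -> [-11, -6, 2, -43] -> [-43, 2, -6, -11] -> [-43, -11] -> 2

2; 3; 3; 2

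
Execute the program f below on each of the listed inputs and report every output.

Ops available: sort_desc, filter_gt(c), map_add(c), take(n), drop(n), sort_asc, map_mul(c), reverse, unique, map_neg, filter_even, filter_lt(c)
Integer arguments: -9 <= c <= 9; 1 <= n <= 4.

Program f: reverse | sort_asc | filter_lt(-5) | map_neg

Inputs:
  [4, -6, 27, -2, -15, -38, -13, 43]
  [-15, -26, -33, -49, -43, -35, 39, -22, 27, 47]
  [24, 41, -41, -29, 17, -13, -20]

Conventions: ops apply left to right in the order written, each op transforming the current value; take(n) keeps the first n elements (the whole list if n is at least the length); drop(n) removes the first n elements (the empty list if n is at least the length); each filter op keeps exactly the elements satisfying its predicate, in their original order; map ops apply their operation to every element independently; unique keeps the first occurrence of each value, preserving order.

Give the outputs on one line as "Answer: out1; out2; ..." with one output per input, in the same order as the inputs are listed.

Execution, op by op:
  [4, -6, 27, -2, -15, -38, -13, 43] -> [43, -13, -38, -15, -2, 27, -6, 4] -> [-38, -15, -13, -6, -2, 4, 27, 43] -> [-38, -15, -13, -6] -> [38, 15, 13, 6]
  [-15, -26, -33, -49, -43, -35, 39, -22, 27, 47] -> [47, 27, -22, 39, -35, -43, -49, -33, -26, -15] -> [-49, -43, -35, -33, -26, -22, -15, 27, 39, 47] -> [-49, -43, -35, -33, -26, -22, -15] -> [49, 43, 35, 33, 26, 22, 15]
  [24, 41, -41, -29, 17, -13, -20] -> [-20, -13, 17, -29, -41, 41, 24] -> [-41, -29, -20, -13, 17, 24, 41] -> [-41, -29, -20, -13] -> [41, 29, 20, 13]

[38, 15, 13, 6]; [49, 43, 35, 33, 26, 22, 15]; [41, 29, 20, 13]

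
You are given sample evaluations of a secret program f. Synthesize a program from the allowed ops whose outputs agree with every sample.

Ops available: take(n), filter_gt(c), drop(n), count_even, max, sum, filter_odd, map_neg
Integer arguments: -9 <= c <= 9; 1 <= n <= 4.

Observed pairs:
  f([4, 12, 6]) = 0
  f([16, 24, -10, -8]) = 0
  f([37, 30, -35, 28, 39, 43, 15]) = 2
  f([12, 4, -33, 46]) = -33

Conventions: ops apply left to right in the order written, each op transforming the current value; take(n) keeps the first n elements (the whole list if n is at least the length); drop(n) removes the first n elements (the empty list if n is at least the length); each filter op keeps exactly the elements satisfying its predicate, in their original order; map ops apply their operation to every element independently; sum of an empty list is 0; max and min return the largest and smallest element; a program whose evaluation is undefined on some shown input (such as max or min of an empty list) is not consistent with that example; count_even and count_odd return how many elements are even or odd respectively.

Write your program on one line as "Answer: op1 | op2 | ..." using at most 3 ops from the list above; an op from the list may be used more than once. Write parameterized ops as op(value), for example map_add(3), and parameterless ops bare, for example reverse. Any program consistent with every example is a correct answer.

filter_odd | take(2) | sum

Check, running the answer program on each example:
  [4, 12, 6] -> [] -> [] -> 0
  [16, 24, -10, -8] -> [] -> [] -> 0
  [37, 30, -35, 28, 39, 43, 15] -> [37, -35, 39, 43, 15] -> [37, -35] -> 2
  [12, 4, -33, 46] -> [-33] -> [-33] -> -33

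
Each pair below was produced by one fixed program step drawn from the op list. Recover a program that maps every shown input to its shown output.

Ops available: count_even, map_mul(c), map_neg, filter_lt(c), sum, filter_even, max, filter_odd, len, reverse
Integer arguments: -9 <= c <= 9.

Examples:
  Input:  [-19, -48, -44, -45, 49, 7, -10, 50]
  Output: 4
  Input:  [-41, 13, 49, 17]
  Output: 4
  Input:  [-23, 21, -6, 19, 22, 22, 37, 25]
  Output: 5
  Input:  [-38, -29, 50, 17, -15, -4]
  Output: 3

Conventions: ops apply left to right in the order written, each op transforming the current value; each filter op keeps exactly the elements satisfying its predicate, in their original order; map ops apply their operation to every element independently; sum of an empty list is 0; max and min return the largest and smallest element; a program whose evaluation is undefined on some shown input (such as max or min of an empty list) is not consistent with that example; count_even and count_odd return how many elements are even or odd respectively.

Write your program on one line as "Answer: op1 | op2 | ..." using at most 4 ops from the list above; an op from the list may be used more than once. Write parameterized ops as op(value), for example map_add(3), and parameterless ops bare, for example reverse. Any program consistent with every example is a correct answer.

reverse | filter_odd | len

Check, running the answer program on each example:
  [-19, -48, -44, -45, 49, 7, -10, 50] -> [50, -10, 7, 49, -45, -44, -48, -19] -> [7, 49, -45, -19] -> 4
  [-41, 13, 49, 17] -> [17, 49, 13, -41] -> [17, 49, 13, -41] -> 4
  [-23, 21, -6, 19, 22, 22, 37, 25] -> [25, 37, 22, 22, 19, -6, 21, -23] -> [25, 37, 19, 21, -23] -> 5
  [-38, -29, 50, 17, -15, -4] -> [-4, -15, 17, 50, -29, -38] -> [-15, 17, -29] -> 3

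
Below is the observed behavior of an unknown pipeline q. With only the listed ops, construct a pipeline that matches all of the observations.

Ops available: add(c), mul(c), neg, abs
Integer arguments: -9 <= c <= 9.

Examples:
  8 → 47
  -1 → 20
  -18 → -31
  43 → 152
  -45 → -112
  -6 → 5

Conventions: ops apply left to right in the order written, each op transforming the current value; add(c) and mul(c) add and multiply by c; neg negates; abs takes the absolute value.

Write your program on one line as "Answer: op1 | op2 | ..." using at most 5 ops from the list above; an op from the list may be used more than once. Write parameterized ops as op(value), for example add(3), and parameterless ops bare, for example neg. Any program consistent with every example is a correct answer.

neg | add(-6) | mul(-3) | add(5)

Check, running the answer program on each example:
  8 -> -8 -> -14 -> 42 -> 47
  -1 -> 1 -> -5 -> 15 -> 20
  -18 -> 18 -> 12 -> -36 -> -31
  43 -> -43 -> -49 -> 147 -> 152
  -45 -> 45 -> 39 -> -117 -> -112
  -6 -> 6 -> 0 -> 0 -> 5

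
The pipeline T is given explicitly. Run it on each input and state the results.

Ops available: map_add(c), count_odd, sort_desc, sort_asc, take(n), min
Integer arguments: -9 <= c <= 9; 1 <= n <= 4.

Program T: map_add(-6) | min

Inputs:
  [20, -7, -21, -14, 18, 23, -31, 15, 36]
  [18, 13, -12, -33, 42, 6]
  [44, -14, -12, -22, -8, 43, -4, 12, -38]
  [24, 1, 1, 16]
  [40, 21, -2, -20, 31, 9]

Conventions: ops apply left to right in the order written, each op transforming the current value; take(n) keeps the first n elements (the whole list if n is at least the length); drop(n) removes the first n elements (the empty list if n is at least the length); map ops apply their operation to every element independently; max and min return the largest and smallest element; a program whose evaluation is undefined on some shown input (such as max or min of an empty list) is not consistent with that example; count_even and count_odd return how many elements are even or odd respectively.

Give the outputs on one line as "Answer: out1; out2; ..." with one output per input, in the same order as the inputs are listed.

Execution, op by op:
  [20, -7, -21, -14, 18, 23, -31, 15, 36] -> [14, -13, -27, -20, 12, 17, -37, 9, 30] -> -37
  [18, 13, -12, -33, 42, 6] -> [12, 7, -18, -39, 36, 0] -> -39
  [44, -14, -12, -22, -8, 43, -4, 12, -38] -> [38, -20, -18, -28, -14, 37, -10, 6, -44] -> -44
  [24, 1, 1, 16] -> [18, -5, -5, 10] -> -5
  [40, 21, -2, -20, 31, 9] -> [34, 15, -8, -26, 25, 3] -> -26

-37; -39; -44; -5; -26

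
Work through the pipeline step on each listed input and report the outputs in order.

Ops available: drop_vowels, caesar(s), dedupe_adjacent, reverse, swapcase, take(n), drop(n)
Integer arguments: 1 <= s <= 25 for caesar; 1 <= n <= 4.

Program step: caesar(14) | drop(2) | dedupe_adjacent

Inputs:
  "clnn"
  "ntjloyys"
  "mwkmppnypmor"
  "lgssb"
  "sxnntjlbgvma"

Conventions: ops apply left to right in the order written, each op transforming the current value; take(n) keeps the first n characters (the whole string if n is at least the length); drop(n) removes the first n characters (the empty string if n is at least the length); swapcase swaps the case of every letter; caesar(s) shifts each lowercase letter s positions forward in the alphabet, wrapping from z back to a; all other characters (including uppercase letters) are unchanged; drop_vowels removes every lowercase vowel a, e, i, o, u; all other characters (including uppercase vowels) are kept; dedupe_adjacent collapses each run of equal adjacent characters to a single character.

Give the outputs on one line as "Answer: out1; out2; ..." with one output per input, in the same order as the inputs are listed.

Execution, op by op:
  "clnn" -> "qzbb" -> "bb" -> "b"
  "ntjloyys" -> "bhxzcmmg" -> "xzcmmg" -> "xzcmg"
  "mwkmppnypmor" -> "akyaddbmdacf" -> "yaddbmdacf" -> "yadbmdacf"
  "lgssb" -> "zuggp" -> "ggp" -> "gp"
  "sxnntjlbgvma" -> "glbbhxzpujao" -> "bbhxzpujao" -> "bhxzpujao"

"b"; "xzcmg"; "yadbmdacf"; "gp"; "bhxzpujao"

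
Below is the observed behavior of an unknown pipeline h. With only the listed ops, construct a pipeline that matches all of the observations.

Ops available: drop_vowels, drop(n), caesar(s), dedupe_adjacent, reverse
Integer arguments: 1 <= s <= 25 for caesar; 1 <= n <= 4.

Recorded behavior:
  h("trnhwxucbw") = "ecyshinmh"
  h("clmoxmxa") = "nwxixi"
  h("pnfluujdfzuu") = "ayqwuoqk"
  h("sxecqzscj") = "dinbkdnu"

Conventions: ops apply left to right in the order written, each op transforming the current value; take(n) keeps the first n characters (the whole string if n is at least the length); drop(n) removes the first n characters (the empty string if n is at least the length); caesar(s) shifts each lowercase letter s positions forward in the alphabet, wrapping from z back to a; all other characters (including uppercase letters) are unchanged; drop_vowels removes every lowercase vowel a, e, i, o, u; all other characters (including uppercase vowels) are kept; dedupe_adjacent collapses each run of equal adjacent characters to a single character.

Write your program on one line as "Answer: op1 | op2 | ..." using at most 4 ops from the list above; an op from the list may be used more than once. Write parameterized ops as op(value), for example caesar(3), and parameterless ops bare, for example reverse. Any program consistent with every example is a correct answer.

dedupe_adjacent | drop_vowels | caesar(11)

Check, running the answer program on each example:
  "trnhwxucbw" -> "trnhwxucbw" -> "trnhwxcbw" -> "ecyshinmh"
  "clmoxmxa" -> "clmoxmxa" -> "clmxmx" -> "nwxixi"
  "pnfluujdfzuu" -> "pnflujdfzu" -> "pnfljdfz" -> "ayqwuoqk"
  "sxecqzscj" -> "sxecqzscj" -> "sxcqzscj" -> "dinbkdnu"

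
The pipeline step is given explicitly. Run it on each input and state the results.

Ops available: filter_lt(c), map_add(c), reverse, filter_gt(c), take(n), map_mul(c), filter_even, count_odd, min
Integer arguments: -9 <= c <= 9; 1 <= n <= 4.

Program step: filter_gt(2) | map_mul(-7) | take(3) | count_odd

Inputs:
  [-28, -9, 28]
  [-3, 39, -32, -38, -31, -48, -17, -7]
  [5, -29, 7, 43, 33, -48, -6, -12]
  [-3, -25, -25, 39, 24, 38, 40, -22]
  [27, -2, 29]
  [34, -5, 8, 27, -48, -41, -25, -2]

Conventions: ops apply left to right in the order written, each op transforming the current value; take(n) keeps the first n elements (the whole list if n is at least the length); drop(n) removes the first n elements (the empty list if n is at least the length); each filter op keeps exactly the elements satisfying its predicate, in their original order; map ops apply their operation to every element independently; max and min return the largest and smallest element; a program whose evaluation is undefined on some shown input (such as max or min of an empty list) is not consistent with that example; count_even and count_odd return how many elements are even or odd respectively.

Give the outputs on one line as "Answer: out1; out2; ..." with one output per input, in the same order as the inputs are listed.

Execution, op by op:
  [-28, -9, 28] -> [28] -> [-196] -> [-196] -> 0
  [-3, 39, -32, -38, -31, -48, -17, -7] -> [39] -> [-273] -> [-273] -> 1
  [5, -29, 7, 43, 33, -48, -6, -12] -> [5, 7, 43, 33] -> [-35, -49, -301, -231] -> [-35, -49, -301] -> 3
  [-3, -25, -25, 39, 24, 38, 40, -22] -> [39, 24, 38, 40] -> [-273, -168, -266, -280] -> [-273, -168, -266] -> 1
  [27, -2, 29] -> [27, 29] -> [-189, -203] -> [-189, -203] -> 2
  [34, -5, 8, 27, -48, -41, -25, -2] -> [34, 8, 27] -> [-238, -56, -189] -> [-238, -56, -189] -> 1

0; 1; 3; 1; 2; 1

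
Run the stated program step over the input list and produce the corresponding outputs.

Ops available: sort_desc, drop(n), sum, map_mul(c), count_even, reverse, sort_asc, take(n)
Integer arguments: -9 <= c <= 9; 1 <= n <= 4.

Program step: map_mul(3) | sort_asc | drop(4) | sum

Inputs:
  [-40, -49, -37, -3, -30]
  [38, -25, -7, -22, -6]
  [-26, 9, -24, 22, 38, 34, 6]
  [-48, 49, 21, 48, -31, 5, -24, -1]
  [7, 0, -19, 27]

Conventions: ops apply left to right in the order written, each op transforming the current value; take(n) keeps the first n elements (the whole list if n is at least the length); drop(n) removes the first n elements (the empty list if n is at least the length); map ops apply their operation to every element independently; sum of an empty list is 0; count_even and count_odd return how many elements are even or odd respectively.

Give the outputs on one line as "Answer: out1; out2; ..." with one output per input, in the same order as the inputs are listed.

-9; 114; 282; 369; 0

Execution, op by op:
  [-40, -49, -37, -3, -30] -> [-120, -147, -111, -9, -90] -> [-147, -120, -111, -90, -9] -> [-9] -> -9
  [38, -25, -7, -22, -6] -> [114, -75, -21, -66, -18] -> [-75, -66, -21, -18, 114] -> [114] -> 114
  [-26, 9, -24, 22, 38, 34, 6] -> [-78, 27, -72, 66, 114, 102, 18] -> [-78, -72, 18, 27, 66, 102, 114] -> [66, 102, 114] -> 282
  [-48, 49, 21, 48, -31, 5, -24, -1] -> [-144, 147, 63, 144, -93, 15, -72, -3] -> [-144, -93, -72, -3, 15, 63, 144, 147] -> [15, 63, 144, 147] -> 369
  [7, 0, -19, 27] -> [21, 0, -57, 81] -> [-57, 0, 21, 81] -> [] -> 0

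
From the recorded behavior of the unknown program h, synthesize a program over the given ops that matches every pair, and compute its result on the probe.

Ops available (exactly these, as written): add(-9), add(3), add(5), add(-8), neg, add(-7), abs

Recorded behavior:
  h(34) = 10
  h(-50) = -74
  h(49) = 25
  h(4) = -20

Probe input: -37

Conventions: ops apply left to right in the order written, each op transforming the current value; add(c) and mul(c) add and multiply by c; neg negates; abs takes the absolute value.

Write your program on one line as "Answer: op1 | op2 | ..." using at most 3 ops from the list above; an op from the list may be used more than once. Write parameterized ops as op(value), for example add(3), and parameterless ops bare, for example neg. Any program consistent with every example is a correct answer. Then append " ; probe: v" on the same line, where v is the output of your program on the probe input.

add(-9) | add(-8) | add(-7) ; probe: -61

Check, running the answer program on each example:
  34 -> 25 -> 17 -> 10
  -50 -> -59 -> -67 -> -74
  49 -> 40 -> 32 -> 25
  4 -> -5 -> -13 -> -20
  probe: -37 -> -46 -> -54 -> -61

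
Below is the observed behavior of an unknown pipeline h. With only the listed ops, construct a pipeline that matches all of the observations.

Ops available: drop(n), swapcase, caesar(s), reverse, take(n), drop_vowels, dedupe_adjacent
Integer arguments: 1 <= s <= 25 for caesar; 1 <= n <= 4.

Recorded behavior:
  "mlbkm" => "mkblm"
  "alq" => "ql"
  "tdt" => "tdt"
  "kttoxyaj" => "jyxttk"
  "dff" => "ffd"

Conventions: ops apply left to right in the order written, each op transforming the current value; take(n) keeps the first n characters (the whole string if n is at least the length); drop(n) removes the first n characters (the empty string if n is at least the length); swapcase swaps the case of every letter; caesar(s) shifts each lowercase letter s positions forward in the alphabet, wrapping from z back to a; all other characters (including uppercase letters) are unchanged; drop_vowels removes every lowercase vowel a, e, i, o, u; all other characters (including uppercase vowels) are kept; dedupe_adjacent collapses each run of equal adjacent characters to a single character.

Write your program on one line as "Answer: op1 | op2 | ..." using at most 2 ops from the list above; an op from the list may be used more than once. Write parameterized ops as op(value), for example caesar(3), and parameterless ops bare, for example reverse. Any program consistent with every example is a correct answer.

drop_vowels | reverse

Check, running the answer program on each example:
  "mlbkm" -> "mlbkm" -> "mkblm"
  "alq" -> "lq" -> "ql"
  "tdt" -> "tdt" -> "tdt"
  "kttoxyaj" -> "kttxyj" -> "jyxttk"
  "dff" -> "dff" -> "ffd"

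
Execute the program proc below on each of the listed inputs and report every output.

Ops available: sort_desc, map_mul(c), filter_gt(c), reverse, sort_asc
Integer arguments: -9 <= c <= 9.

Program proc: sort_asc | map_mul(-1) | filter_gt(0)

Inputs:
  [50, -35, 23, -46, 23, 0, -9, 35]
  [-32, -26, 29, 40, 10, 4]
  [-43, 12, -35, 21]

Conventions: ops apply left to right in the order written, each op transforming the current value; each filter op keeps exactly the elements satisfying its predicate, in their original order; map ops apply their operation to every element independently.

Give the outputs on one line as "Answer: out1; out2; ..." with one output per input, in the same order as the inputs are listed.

Execution, op by op:
  [50, -35, 23, -46, 23, 0, -9, 35] -> [-46, -35, -9, 0, 23, 23, 35, 50] -> [46, 35, 9, 0, -23, -23, -35, -50] -> [46, 35, 9]
  [-32, -26, 29, 40, 10, 4] -> [-32, -26, 4, 10, 29, 40] -> [32, 26, -4, -10, -29, -40] -> [32, 26]
  [-43, 12, -35, 21] -> [-43, -35, 12, 21] -> [43, 35, -12, -21] -> [43, 35]

[46, 35, 9]; [32, 26]; [43, 35]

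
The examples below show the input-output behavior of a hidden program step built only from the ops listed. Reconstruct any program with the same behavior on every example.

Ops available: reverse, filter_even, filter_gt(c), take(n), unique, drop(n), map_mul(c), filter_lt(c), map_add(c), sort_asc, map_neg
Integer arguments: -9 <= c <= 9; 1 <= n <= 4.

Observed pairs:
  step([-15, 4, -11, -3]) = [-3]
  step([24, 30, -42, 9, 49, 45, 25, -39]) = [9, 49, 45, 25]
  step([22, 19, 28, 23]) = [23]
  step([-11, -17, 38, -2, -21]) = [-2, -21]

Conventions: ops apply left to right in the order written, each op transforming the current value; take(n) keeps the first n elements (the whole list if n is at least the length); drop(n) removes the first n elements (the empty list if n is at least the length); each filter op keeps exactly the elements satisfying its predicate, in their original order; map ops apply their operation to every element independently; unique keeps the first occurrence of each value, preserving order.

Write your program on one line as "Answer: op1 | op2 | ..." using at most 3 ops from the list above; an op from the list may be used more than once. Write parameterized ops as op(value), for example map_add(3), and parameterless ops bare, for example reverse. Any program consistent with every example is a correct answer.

drop(3) | take(4)

Check, running the answer program on each example:
  [-15, 4, -11, -3] -> [-3] -> [-3]
  [24, 30, -42, 9, 49, 45, 25, -39] -> [9, 49, 45, 25, -39] -> [9, 49, 45, 25]
  [22, 19, 28, 23] -> [23] -> [23]
  [-11, -17, 38, -2, -21] -> [-2, -21] -> [-2, -21]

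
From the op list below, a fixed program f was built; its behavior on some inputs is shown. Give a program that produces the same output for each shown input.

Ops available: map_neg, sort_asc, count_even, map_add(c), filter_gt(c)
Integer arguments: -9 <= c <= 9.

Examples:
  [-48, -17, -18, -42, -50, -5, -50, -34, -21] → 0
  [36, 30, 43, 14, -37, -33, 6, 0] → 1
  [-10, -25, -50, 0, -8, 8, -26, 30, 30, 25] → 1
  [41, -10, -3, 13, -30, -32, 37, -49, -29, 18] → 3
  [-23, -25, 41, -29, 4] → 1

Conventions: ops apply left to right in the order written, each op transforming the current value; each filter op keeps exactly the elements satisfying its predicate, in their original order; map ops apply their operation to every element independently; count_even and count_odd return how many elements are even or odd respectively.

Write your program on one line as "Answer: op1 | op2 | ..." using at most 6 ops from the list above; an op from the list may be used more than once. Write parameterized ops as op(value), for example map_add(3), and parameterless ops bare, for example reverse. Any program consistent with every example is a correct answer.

map_add(-6) | filter_gt(-3) | filter_gt(3) | map_add(-1) | map_neg | count_even

Check, running the answer program on each example:
  [-48, -17, -18, -42, -50, -5, -50, -34, -21] -> [-54, -23, -24, -48, -56, -11, -56, -40, -27] -> [] -> [] -> [] -> [] -> 0
  [36, 30, 43, 14, -37, -33, 6, 0] -> [30, 24, 37, 8, -43, -39, 0, -6] -> [30, 24, 37, 8, 0] -> [30, 24, 37, 8] -> [29, 23, 36, 7] -> [-29, -23, -36, -7] -> 1
  [-10, -25, -50, 0, -8, 8, -26, 30, 30, 25] -> [-16, -31, -56, -6, -14, 2, -32, 24, 24, 19] -> [2, 24, 24, 19] -> [24, 24, 19] -> [23, 23, 18] -> [-23, -23, -18] -> 1
  [41, -10, -3, 13, -30, -32, 37, -49, -29, 18] -> [35, -16, -9, 7, -36, -38, 31, -55, -35, 12] -> [35, 7, 31, 12] -> [35, 7, 31, 12] -> [34, 6, 30, 11] -> [-34, -6, -30, -11] -> 3
  [-23, -25, 41, -29, 4] -> [-29, -31, 35, -35, -2] -> [35, -2] -> [35] -> [34] -> [-34] -> 1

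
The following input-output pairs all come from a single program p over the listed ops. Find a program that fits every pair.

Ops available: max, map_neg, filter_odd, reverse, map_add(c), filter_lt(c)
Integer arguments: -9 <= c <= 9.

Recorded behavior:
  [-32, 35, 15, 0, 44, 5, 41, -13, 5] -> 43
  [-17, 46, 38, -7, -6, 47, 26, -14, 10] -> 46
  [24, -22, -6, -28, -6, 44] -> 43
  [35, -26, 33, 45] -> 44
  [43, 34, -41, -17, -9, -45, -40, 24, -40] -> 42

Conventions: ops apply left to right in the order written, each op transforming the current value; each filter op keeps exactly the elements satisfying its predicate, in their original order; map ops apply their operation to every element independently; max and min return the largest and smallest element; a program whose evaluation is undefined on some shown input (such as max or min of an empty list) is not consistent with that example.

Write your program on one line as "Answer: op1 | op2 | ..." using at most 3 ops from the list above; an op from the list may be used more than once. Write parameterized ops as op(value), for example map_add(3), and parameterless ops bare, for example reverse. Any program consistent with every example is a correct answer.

map_add(4) | map_add(-5) | max

Check, running the answer program on each example:
  [-32, 35, 15, 0, 44, 5, 41, -13, 5] -> [-28, 39, 19, 4, 48, 9, 45, -9, 9] -> [-33, 34, 14, -1, 43, 4, 40, -14, 4] -> 43
  [-17, 46, 38, -7, -6, 47, 26, -14, 10] -> [-13, 50, 42, -3, -2, 51, 30, -10, 14] -> [-18, 45, 37, -8, -7, 46, 25, -15, 9] -> 46
  [24, -22, -6, -28, -6, 44] -> [28, -18, -2, -24, -2, 48] -> [23, -23, -7, -29, -7, 43] -> 43
  [35, -26, 33, 45] -> [39, -22, 37, 49] -> [34, -27, 32, 44] -> 44
  [43, 34, -41, -17, -9, -45, -40, 24, -40] -> [47, 38, -37, -13, -5, -41, -36, 28, -36] -> [42, 33, -42, -18, -10, -46, -41, 23, -41] -> 42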